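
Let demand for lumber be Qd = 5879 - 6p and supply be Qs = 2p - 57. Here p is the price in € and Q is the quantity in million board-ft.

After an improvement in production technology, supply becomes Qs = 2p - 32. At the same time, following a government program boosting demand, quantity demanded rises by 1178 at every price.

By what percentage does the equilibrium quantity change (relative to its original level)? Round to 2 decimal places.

Initially, 5879 - 6p = 2p - 57, so 5936 = 8p and p = 742, Q = 1427.
With the change applied: demand Qd = 7057 - 6p, supply Qs = 2p - 32.
Clearing the new market: 7057 - 6p = 2p - 32, so p = 886.125 and Q = 1740.25.
%ΔQ = (1740.25 − 1427) / 1427 × 100 = +21.95%.

+21.95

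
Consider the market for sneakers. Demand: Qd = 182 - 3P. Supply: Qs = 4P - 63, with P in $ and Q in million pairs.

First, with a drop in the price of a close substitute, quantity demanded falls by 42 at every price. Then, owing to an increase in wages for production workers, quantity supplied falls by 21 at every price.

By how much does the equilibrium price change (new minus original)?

-3

Before the shock: 182 - 3P = 4P - 63 ⇒ 245 = 7P ⇒ P = 35, Q = 77.
After the shift, demand is Qd = 140 - 3P and supply is Qs = 4P - 84.
Setting them equal: 140 - 3P = 4P - 84 → 224 = 7P, so P = 32 and Q = 44.
ΔP = 32 − 35 = -3.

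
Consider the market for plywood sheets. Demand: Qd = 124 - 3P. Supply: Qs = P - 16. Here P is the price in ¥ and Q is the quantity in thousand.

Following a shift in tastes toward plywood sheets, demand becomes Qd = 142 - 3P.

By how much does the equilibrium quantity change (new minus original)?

+4.5

Solve the original market: 124 - 3P = P - 16, hence P = 35 and Q = 19.
The new curves are Qd = 142 - 3P (demand) and Qs = P - 16 (supply).
Setting them equal: 142 - 3P = P - 16 → 158 = 4P, so P = 39.5 and Q = 23.5.
ΔQ = 23.5 − 19 = +4.5.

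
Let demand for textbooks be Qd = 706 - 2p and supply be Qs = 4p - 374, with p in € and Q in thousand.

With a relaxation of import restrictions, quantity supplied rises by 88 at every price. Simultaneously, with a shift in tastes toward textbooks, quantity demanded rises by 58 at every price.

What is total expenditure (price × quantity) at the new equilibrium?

72450

Before the shock: 706 - 2p = 4p - 374 ⇒ 1080 = 6p ⇒ p = 180, Q = 346.
With the change applied: demand Qd = 764 - 2p, supply Qs = 4p - 286.
Equate the new curves: 764 - 2p = 4p - 286, giving 1050 = 6p, p = 175, Q = 414.
New expenditure = 175 × 414 = 72450.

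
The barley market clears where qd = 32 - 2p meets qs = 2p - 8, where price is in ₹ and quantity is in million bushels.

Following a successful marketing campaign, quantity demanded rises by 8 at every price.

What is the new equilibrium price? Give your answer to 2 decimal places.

Initially, 32 - 2p = 2p - 8, so 40 = 4p and p = 10, q = 12.
The shock moves the curves to qd = 40 - 2p and qs = 2p - 8.
Clearing the new market: 40 - 2p = 2p - 8, so p = 12 and q = 16.

12.00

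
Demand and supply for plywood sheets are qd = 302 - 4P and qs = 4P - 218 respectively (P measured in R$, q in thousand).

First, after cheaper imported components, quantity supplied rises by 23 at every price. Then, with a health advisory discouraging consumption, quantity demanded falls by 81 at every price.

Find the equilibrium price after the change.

52

Original equilibrium: 302 - 4P = 4P - 218 gives 520 = 8P, so P = 65 and q = 42.
With the change applied: demand qd = 221 - 4P, supply qs = 4P - 195.
Setting them equal: 221 - 4P = 4P - 195 → 416 = 8P, so P = 52 and q = 13.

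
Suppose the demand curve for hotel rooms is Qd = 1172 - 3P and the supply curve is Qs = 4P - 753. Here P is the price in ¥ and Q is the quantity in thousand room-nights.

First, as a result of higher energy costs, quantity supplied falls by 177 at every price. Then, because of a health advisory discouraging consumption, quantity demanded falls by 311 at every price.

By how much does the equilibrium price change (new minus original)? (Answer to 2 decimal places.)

-19.14

Before the shock: 1172 - 3P = 4P - 753 ⇒ 1925 = 7P ⇒ P = 275, Q = 347.
With the change applied: demand Qd = 861 - 3P, supply Qs = 4P - 930.
New equilibrium: 861 - 3P = 4P - 930 ⇒ 1791 = 7P ⇒ P = 1791/7 ≈ 255.8571, Q = 654/7 ≈ 93.4286.
ΔP = 255.8571 − 275 = -19.14.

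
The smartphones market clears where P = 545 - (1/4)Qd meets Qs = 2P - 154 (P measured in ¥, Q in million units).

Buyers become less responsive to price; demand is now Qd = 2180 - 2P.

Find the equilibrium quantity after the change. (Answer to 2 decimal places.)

Before the shock: 2180 - 4P = 2P - 154 ⇒ 2334 = 6P ⇒ P = 389, Q = 624.
The new curves are Qd = 2180 - 2P (demand) and Qs = 2P - 154 (supply).
Setting them equal: 2180 - 2P = 2P - 154 → 2334 = 4P, so P = 583.5 and Q = 1013.

1013.00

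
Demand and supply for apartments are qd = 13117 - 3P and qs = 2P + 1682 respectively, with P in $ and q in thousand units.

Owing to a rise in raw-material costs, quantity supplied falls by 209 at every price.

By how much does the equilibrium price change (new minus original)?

+41.8

Before the shock: 13117 - 3P = 2P + 1682 ⇒ 11435 = 5P ⇒ P = 2287, q = 6256.
The new curves are qd = 13117 - 3P (demand) and qs = 2P + 1473 (supply).
New equilibrium: 13117 - 3P = 2P + 1473 ⇒ 11644 = 5P ⇒ P = 2328.8, q = 6130.6.
ΔP = 2328.8 − 2287 = +41.8.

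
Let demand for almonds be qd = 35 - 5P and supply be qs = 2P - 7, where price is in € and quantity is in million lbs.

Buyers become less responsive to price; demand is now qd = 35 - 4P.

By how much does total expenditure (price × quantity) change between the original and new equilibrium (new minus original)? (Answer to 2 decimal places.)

Solve the original market: 35 - 5P = 2P - 7, hence P = 6 and q = 5.
The shock moves the curves to qd = 35 - 4P and qs = 2P - 7.
New equilibrium: 35 - 4P = 2P - 7 ⇒ 42 = 6P ⇒ P = 7, q = 7.
Expenditure moves from 6×5 = 30 to 7×7 = 49; change = +19.00.

+19.00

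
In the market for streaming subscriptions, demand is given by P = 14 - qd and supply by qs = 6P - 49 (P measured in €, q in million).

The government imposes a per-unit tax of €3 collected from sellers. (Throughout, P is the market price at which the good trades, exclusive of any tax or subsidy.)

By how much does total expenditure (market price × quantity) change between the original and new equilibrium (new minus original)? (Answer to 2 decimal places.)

Before the shock: 14 - P = 6P - 49 ⇒ 63 = 7P ⇒ P = 9, q = 5.
Since sellers keep the price net of the tax, the effective supply curve becomes qs = 6P - 67.
Clearing the new market: 14 - P = 6P - 67, so P = 81/7 ≈ 11.5714 and q = 17/7 ≈ 2.4286.
Expenditure moves from 9×5 = 45 to 11.5714×2.4286 = 28.1020; change = -16.90.

-16.90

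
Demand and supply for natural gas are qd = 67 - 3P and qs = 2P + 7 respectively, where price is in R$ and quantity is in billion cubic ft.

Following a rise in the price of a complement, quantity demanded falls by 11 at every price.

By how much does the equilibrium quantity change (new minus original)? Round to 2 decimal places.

Before the shock: 67 - 3P = 2P + 7 ⇒ 60 = 5P ⇒ P = 12, q = 31.
After the shift, demand is qd = 56 - 3P and supply is qs = 2P + 7.
Clearing the new market: 56 - 3P = 2P + 7, so P = 9.8 and q = 26.6.
Δq = 26.6 − 31 = -4.40.

-4.40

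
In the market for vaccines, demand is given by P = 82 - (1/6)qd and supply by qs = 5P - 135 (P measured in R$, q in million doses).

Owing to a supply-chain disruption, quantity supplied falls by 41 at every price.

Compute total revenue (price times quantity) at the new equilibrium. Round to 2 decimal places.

7751.01

Original equilibrium: 492 - 6P = 5P - 135 gives 627 = 11P, so P = 57 and q = 150.
With the change applied: demand qd = 492 - 6P, supply qs = 5P - 176.
Equate the new curves: 492 - 6P = 5P - 176, giving 668 = 11P, P = 668/11 ≈ 60.7273, q = 1404/11 ≈ 127.6364.
New expenditure = 60.7273 × 127.6364 = 7751.01.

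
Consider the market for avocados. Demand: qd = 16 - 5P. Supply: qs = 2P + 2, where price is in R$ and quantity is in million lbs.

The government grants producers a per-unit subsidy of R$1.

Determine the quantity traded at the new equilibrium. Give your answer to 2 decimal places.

Solve the original market: 16 - 5P = 2P + 2, hence P = 2 and q = 6.
Since sellers receive the price plus the subsidy, the effective supply curve becomes qs = 2P + 4.
Equate the new curves: 16 - 5P = 2P + 4, giving 12 = 7P, P = 12/7 ≈ 1.7143, q = 52/7 ≈ 7.4286.

7.43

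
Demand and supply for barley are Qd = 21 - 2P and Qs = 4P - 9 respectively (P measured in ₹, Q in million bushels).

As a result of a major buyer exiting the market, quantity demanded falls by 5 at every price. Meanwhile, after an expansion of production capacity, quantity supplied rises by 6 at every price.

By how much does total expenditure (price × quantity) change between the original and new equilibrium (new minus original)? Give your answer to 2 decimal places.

-24.39

Original equilibrium: 21 - 2P = 4P - 9 gives 30 = 6P, so P = 5 and Q = 11.
With the change applied: demand Qd = 16 - 2P, supply Qs = 4P - 3.
Clearing the new market: 16 - 2P = 4P - 3, so P = 19/6 ≈ 3.1667 and Q = 29/3 ≈ 9.6667.
Expenditure moves from 5×11 = 55 to 3.1667×9.6667 = 30.6111; change = -24.39.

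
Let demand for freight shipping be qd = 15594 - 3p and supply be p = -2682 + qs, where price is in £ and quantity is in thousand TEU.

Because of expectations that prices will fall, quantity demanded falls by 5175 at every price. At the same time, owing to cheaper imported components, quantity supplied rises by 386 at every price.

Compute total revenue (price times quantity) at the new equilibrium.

Before the shock: 15594 - 3p = p + 2682 ⇒ 12912 = 4p ⇒ p = 3228, q = 5910.
After the shift, demand is qd = 10419 - 3p and supply is qs = p + 3068.
Clearing the new market: 10419 - 3p = p + 3068, so p = 1837.75 and q = 4905.75.
New expenditure = 1837.75 × 4905.75 = 9015542.0625.

9015542.0625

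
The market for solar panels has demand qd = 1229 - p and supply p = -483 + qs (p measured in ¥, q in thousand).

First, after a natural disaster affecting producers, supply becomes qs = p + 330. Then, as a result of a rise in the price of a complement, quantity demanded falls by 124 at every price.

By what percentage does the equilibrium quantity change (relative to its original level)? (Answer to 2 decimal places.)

Before the shock: 1229 - p = p + 483 ⇒ 746 = 2p ⇒ p = 373, q = 856.
The shock moves the curves to qd = 1105 - p and qs = p + 330.
Equate the new curves: 1105 - p = p + 330, giving 775 = 2p, p = 387.5, q = 717.5.
%Δq = (717.5 − 856) / 856 × 100 = -16.18%.

-16.18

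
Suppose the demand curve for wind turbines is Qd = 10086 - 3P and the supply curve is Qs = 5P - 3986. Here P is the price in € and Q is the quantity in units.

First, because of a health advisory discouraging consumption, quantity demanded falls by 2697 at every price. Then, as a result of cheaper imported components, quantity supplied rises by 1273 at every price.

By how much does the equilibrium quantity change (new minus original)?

Solve the original market: 10086 - 3P = 5P - 3986, hence P = 1759 and Q = 4809.
The new curves are Qd = 7389 - 3P (demand) and Qs = 5P - 2713 (supply).
Setting them equal: 7389 - 3P = 5P - 2713 → 10102 = 8P, so P = 1262.75 and Q = 3600.75.
ΔQ = 3600.75 − 4809 = -1208.25.

-1208.25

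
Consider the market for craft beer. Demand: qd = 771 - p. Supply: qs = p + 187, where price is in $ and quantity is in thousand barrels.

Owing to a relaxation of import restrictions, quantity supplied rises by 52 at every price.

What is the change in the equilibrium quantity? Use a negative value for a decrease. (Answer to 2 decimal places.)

Initially, 771 - p = p + 187, so 584 = 2p and p = 292, q = 479.
The shock moves the curves to qd = 771 - p and qs = p + 239.
Clearing the new market: 771 - p = p + 239, so p = 266 and q = 505.
Δq = 505 − 479 = +26.00.

+26.00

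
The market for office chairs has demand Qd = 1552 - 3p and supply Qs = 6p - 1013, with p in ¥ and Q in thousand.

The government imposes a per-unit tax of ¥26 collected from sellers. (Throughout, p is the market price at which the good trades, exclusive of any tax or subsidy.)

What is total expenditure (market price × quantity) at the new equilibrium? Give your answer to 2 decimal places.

195005.00

Initially, 1552 - 3p = 6p - 1013, so 2565 = 9p and p = 285, Q = 697.
Since sellers keep the price net of the tax, the effective supply curve becomes Qs = 6p - 1169.
Setting them equal: 1552 - 3p = 6p - 1169 → 2721 = 9p, so p = 907/3 ≈ 302.3333 and Q = 645.
New expenditure = 302.3333 × 645 = 195005.00.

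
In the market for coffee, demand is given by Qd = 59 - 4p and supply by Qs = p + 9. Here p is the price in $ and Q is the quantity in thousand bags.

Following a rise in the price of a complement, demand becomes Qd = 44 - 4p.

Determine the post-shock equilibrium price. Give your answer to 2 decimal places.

Initially, 59 - 4p = p + 9, so 50 = 5p and p = 10, Q = 19.
After the shift, demand is Qd = 44 - 4p and supply is Qs = p + 9.
New equilibrium: 44 - 4p = p + 9 ⇒ 35 = 5p ⇒ p = 7, Q = 16.

7.00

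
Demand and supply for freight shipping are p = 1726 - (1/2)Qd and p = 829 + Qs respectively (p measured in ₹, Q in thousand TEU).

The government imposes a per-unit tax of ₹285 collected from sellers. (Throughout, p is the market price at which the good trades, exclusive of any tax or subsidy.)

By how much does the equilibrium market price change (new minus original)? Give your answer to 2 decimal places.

+95.00

Solve the original market: 3452 - 2p = p - 829, hence p = 1427 and Q = 598.
Since sellers keep the price net of the tax, the effective supply curve becomes Qs = p - 1114.
Setting them equal: 3452 - 2p = p - 1114 → 4566 = 3p, so p = 1522 and Q = 408.
Δp = 1522 − 1427 = +95.00.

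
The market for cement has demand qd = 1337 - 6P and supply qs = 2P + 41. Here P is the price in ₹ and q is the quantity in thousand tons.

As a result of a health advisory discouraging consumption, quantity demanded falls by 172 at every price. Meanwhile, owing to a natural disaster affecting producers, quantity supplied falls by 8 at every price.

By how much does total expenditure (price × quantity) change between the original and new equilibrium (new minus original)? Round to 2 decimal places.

Initially, 1337 - 6P = 2P + 41, so 1296 = 8P and P = 162, q = 365.
The shock moves the curves to qd = 1165 - 6P and qs = 2P + 33.
Clearing the new market: 1165 - 6P = 2P + 33, so P = 141.5 and q = 316.
Expenditure moves from 162×365 = 59130 to 141.5×316 = 44714; change = -14416.00.

-14416.00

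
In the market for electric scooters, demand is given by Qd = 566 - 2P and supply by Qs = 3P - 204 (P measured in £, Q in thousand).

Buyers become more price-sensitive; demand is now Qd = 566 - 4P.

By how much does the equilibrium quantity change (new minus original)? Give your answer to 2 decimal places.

Original equilibrium: 566 - 2P = 3P - 204 gives 770 = 5P, so P = 154 and Q = 258.
The shock moves the curves to Qd = 566 - 4P and Qs = 3P - 204.
Clearing the new market: 566 - 4P = 3P - 204, so P = 110 and Q = 126.
ΔQ = 126 − 258 = -132.00.

-132.00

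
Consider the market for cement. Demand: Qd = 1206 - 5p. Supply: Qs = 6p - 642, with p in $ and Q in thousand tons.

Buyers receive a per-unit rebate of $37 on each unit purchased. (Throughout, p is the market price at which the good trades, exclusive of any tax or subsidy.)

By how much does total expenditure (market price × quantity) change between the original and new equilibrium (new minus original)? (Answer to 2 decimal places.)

Before the shock: 1206 - 5p = 6p - 642 ⇒ 1848 = 11p ⇒ p = 168, Q = 366.
Since buyers' out-of-pocket price is the market price minus the rebate, the effective demand curve becomes Qd = 1391 - 5p.
Equate the new curves: 1391 - 5p = 6p - 642, giving 2033 = 11p, p = 2033/11 ≈ 184.8182, Q = 5136/11 ≈ 466.9091.
Expenditure moves from 168×366 = 61488 to 184.8182×466.9091 = 86293.2893; change = +24805.29.

+24805.29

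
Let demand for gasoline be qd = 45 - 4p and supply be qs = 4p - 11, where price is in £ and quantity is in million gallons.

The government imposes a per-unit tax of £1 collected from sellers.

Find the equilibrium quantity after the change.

Initially, 45 - 4p = 4p - 11, so 56 = 8p and p = 7, q = 17.
Since sellers keep the price net of the tax, the effective supply curve becomes qs = 4p - 15.
Clearing the new market: 45 - 4p = 4p - 15, so p = 7.5 and q = 15.

15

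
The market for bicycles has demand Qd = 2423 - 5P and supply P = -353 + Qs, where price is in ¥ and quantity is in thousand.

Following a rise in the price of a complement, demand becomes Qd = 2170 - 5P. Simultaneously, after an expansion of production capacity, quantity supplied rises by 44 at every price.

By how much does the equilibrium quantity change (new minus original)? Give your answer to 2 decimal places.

-5.50

Original equilibrium: 2423 - 5P = P + 353 gives 2070 = 6P, so P = 345 and Q = 698.
The shock moves the curves to Qd = 2170 - 5P and Qs = P + 397.
Equate the new curves: 2170 - 5P = P + 397, giving 1773 = 6P, P = 295.5, Q = 692.5.
ΔQ = 692.5 − 698 = -5.50.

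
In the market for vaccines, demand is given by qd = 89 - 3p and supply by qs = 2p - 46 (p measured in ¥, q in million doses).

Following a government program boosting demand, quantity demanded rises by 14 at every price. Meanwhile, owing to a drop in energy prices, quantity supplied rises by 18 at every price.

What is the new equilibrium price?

Solve the original market: 89 - 3p = 2p - 46, hence p = 27 and q = 8.
With the change applied: demand qd = 103 - 3p, supply qs = 2p - 28.
Equate the new curves: 103 - 3p = 2p - 28, giving 131 = 5p, p = 26.2, q = 24.4.

26.2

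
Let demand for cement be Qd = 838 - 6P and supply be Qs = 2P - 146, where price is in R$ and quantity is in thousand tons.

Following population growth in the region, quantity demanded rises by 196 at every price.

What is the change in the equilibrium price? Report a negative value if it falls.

+24.5

Original equilibrium: 838 - 6P = 2P - 146 gives 984 = 8P, so P = 123 and Q = 100.
After the shift, demand is Qd = 1034 - 6P and supply is Qs = 2P - 146.
Setting them equal: 1034 - 6P = 2P - 146 → 1180 = 8P, so P = 147.5 and Q = 149.
ΔP = 147.5 − 123 = +24.5.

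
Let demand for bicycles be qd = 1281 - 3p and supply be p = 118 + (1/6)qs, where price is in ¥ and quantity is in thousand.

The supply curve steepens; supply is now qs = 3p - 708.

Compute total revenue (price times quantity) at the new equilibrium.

Initially, 1281 - 3p = 6p - 708, so 1989 = 9p and p = 221, q = 618.
The shock moves the curves to qd = 1281 - 3p and qs = 3p - 708.
Clearing the new market: 1281 - 3p = 3p - 708, so p = 331.5 and q = 286.5.
New expenditure = 331.5 × 286.5 = 94974.75.

94974.75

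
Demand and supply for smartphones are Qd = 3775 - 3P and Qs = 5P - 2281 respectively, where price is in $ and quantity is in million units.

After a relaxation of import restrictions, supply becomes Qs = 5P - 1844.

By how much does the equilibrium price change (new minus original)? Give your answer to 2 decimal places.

Before the shock: 3775 - 3P = 5P - 2281 ⇒ 6056 = 8P ⇒ P = 757, Q = 1504.
The new curves are Qd = 3775 - 3P (demand) and Qs = 5P - 1844 (supply).
New equilibrium: 3775 - 3P = 5P - 1844 ⇒ 5619 = 8P ⇒ P = 702.375, Q = 1667.875.
ΔP = 702.375 − 757 = -54.63.

-54.63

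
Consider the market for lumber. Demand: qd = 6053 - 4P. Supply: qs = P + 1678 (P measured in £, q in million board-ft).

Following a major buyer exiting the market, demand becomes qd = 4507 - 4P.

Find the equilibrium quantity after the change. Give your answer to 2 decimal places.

Before the shock: 6053 - 4P = P + 1678 ⇒ 4375 = 5P ⇒ P = 875, q = 2553.
The shock moves the curves to qd = 4507 - 4P and qs = P + 1678.
Setting them equal: 4507 - 4P = P + 1678 → 2829 = 5P, so P = 565.8 and q = 2243.8.

2243.80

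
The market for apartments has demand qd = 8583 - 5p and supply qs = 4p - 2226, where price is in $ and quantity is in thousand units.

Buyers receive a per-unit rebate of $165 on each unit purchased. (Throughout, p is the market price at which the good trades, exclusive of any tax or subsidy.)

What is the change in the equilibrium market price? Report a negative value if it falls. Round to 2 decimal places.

Before the shock: 8583 - 5p = 4p - 2226 ⇒ 10809 = 9p ⇒ p = 1201, q = 2578.
Since buyers' out-of-pocket price is the market price minus the rebate, the effective demand curve becomes qd = 9408 - 5p.
Equate the new curves: 9408 - 5p = 4p - 2226, giving 11634 = 9p, p = 3878/3 ≈ 1292.6667, q = 8834/3 ≈ 2944.6667.
Δp = 1292.6667 − 1201 = +91.67.

+91.67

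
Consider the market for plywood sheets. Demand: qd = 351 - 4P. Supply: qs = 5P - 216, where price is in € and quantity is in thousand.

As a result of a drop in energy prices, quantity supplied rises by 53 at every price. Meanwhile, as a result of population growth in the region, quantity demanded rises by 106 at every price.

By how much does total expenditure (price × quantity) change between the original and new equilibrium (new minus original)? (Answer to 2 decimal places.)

Initially, 351 - 4P = 5P - 216, so 567 = 9P and P = 63, q = 99.
After the shift, demand is qd = 457 - 4P and supply is qs = 5P - 163.
Setting them equal: 457 - 4P = 5P - 163 → 620 = 9P, so P = 620/9 ≈ 68.8889 and q = 1633/9 ≈ 181.4444.
Expenditure moves from 63×99 = 6237 to 68.8889×181.4444 = 12499.5062; change = +6262.51.

+6262.51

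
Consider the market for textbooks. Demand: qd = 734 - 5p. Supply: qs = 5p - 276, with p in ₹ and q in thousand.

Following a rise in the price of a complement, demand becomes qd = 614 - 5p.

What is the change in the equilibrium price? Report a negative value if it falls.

Original equilibrium: 734 - 5p = 5p - 276 gives 1010 = 10p, so p = 101 and q = 229.
With the change applied: demand qd = 614 - 5p, supply qs = 5p - 276.
New equilibrium: 614 - 5p = 5p - 276 ⇒ 890 = 10p ⇒ p = 89, q = 169.
Δp = 89 − 101 = -12.

-12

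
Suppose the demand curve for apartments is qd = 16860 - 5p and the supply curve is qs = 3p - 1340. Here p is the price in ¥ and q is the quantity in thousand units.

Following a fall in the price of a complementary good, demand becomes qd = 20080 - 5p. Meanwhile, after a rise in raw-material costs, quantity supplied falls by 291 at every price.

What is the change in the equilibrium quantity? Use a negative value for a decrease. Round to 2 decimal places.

Before the shock: 16860 - 5p = 3p - 1340 ⇒ 18200 = 8p ⇒ p = 2275, q = 5485.
The new curves are qd = 20080 - 5p (demand) and qs = 3p - 1631 (supply).
Clearing the new market: 20080 - 5p = 3p - 1631, so p = 2713.875 and q = 6510.625.
Δq = 6510.625 − 5485 = +1025.63.

+1025.63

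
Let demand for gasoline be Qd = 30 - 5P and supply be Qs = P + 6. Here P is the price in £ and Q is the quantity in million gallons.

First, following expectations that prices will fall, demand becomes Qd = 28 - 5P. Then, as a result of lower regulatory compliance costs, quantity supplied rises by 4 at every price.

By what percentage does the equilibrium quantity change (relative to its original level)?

Before the shock: 30 - 5P = P + 6 ⇒ 24 = 6P ⇒ P = 4, Q = 10.
After the shift, demand is Qd = 28 - 5P and supply is Qs = P + 10.
Equate the new curves: 28 - 5P = P + 10, giving 18 = 6P, P = 3, Q = 13.
%ΔQ = (13 − 10) / 10 × 100 = +30%.

+30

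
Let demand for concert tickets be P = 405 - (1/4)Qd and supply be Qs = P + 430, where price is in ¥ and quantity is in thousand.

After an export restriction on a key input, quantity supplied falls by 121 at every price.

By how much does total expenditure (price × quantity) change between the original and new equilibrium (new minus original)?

Solve the original market: 1620 - 4P = P + 430, hence P = 238 and Q = 668.
With the change applied: demand Qd = 1620 - 4P, supply Qs = P + 309.
Equate the new curves: 1620 - 4P = P + 309, giving 1311 = 5P, P = 262.2, Q = 571.2.
Expenditure moves from 238×668 = 158984 to 262.2×571.2 = 149768.64; change = -9215.36.

-9215.36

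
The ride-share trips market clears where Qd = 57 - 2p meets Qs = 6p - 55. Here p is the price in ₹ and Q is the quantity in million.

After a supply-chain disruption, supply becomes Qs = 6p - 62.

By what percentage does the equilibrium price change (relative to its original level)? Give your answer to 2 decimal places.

+6.25

Before the shock: 57 - 2p = 6p - 55 ⇒ 112 = 8p ⇒ p = 14, Q = 29.
The new curves are Qd = 57 - 2p (demand) and Qs = 6p - 62 (supply).
New equilibrium: 57 - 2p = 6p - 62 ⇒ 119 = 8p ⇒ p = 14.875, Q = 27.25.
%Δp = (14.875 − 14) / 14 × 100 = +6.25%.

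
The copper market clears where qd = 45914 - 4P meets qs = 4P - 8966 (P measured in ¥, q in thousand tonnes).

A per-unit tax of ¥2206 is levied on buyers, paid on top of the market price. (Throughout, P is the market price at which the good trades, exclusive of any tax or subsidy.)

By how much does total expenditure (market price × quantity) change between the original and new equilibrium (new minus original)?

Before the shock: 45914 - 4P = 4P - 8966 ⇒ 54880 = 8P ⇒ P = 6860, q = 18474.
Since buyers pay the price plus the tax, the effective demand curve becomes qd = 37090 - 4P.
Setting them equal: 37090 - 4P = 4P - 8966 → 46056 = 8P, so P = 5757 and q = 14062.
Expenditure moves from 6860×18474 = 126731640 to 5757×14062 = 80954934; change = -45776706.

-45776706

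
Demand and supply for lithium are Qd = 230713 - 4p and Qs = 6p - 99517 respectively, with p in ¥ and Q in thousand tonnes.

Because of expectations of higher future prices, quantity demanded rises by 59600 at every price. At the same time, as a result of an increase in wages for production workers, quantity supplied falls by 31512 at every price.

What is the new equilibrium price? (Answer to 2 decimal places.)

42134.20

Before the shock: 230713 - 4p = 6p - 99517 ⇒ 330230 = 10p ⇒ p = 33023, Q = 98621.
The shock moves the curves to Qd = 290313 - 4p and Qs = 6p - 131029.
Equate the new curves: 290313 - 4p = 6p - 131029, giving 421342 = 10p, p = 42134.2, Q = 121776.2.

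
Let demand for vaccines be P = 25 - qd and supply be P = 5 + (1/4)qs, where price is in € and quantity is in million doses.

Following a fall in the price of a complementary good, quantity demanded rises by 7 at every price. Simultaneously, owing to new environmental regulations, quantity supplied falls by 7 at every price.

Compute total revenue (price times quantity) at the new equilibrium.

238.36

Initially, 25 - P = 4P - 20, so 45 = 5P and P = 9, q = 16.
The shock moves the curves to qd = 32 - P and qs = 4P - 27.
Equate the new curves: 32 - P = 4P - 27, giving 59 = 5P, P = 11.8, q = 20.2.
New expenditure = 11.8 × 20.2 = 238.36.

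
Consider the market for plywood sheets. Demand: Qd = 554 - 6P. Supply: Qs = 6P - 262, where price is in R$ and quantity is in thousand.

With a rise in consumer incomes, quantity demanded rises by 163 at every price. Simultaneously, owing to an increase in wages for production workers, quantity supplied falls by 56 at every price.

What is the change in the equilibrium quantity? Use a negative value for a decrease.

+53.5

Solve the original market: 554 - 6P = 6P - 262, hence P = 68 and Q = 146.
With the change applied: demand Qd = 717 - 6P, supply Qs = 6P - 318.
New equilibrium: 717 - 6P = 6P - 318 ⇒ 1035 = 12P ⇒ P = 86.25, Q = 199.5.
ΔQ = 199.5 − 146 = +53.5.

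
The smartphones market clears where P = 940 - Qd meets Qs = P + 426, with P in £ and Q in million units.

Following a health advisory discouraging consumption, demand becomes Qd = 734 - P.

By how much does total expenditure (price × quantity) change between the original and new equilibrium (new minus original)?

Original equilibrium: 940 - P = P + 426 gives 514 = 2P, so P = 257 and Q = 683.
The new curves are Qd = 734 - P (demand) and Qs = P + 426 (supply).
Setting them equal: 734 - P = P + 426 → 308 = 2P, so P = 154 and Q = 580.
Expenditure moves from 257×683 = 175531 to 154×580 = 89320; change = -86211.

-86211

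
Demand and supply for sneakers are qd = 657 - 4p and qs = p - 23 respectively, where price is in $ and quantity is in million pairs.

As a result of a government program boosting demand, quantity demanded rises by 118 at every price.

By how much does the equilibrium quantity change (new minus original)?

+23.6

Solve the original market: 657 - 4p = p - 23, hence p = 136 and q = 113.
After the shift, demand is qd = 775 - 4p and supply is qs = p - 23.
Setting them equal: 775 - 4p = p - 23 → 798 = 5p, so p = 159.6 and q = 136.6.
Δq = 136.6 − 113 = +23.6.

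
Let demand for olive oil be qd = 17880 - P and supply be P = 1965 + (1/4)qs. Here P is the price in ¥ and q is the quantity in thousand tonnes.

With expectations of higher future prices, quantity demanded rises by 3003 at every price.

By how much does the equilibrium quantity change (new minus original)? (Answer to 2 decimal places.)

Initially, 17880 - P = 4P - 7860, so 25740 = 5P and P = 5148, q = 12732.
After the shift, demand is qd = 20883 - P and supply is qs = 4P - 7860.
Setting them equal: 20883 - P = 4P - 7860 → 28743 = 5P, so P = 5748.6 and q = 15134.4.
Δq = 15134.4 − 12732 = +2402.40.

+2402.40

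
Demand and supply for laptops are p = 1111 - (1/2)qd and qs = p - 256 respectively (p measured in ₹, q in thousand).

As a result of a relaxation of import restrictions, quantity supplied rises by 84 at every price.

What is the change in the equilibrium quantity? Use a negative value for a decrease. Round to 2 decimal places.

Initially, 2222 - 2p = p - 256, so 2478 = 3p and p = 826, q = 570.
The new curves are qd = 2222 - 2p (demand) and qs = p - 172 (supply).
Equate the new curves: 2222 - 2p = p - 172, giving 2394 = 3p, p = 798, q = 626.
Δq = 626 − 570 = +56.00.

+56.00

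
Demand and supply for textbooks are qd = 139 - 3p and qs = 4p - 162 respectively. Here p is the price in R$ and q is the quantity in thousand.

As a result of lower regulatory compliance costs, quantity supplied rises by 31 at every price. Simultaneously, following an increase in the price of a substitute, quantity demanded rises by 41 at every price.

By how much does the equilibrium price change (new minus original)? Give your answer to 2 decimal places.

Before the shock: 139 - 3p = 4p - 162 ⇒ 301 = 7p ⇒ p = 43, q = 10.
The shock moves the curves to qd = 180 - 3p and qs = 4p - 131.
Clearing the new market: 180 - 3p = 4p - 131, so p = 311/7 ≈ 44.4286 and q = 327/7 ≈ 46.7143.
Δp = 44.4286 − 43 = +1.43.

+1.43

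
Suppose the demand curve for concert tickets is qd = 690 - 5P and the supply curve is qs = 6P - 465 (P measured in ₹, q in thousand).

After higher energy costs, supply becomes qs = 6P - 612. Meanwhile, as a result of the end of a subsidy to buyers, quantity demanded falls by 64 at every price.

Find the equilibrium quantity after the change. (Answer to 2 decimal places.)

Solve the original market: 690 - 5P = 6P - 465, hence P = 105 and q = 165.
The shock moves the curves to qd = 626 - 5P and qs = 6P - 612.
Setting them equal: 626 - 5P = 6P - 612 → 1238 = 11P, so P = 1238/11 ≈ 112.5455 and q = 696/11 ≈ 63.2727.

63.27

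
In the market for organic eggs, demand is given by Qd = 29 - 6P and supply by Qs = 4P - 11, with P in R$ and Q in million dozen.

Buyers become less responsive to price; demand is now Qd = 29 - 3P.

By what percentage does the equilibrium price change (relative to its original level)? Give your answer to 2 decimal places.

+42.86

Initially, 29 - 6P = 4P - 11, so 40 = 10P and P = 4, Q = 5.
With the change applied: demand Qd = 29 - 3P, supply Qs = 4P - 11.
Setting them equal: 29 - 3P = 4P - 11 → 40 = 7P, so P = 40/7 ≈ 5.7143 and Q = 83/7 ≈ 11.8571.
%ΔP = (5.7143 − 4) / 4 × 100 = +42.86%.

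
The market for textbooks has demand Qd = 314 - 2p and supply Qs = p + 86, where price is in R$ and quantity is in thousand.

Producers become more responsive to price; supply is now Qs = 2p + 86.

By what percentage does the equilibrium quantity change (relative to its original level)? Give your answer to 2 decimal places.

+23.46

Before the shock: 314 - 2p = p + 86 ⇒ 228 = 3p ⇒ p = 76, Q = 162.
With the change applied: demand Qd = 314 - 2p, supply Qs = 2p + 86.
Setting them equal: 314 - 2p = 2p + 86 → 228 = 4p, so p = 57 and Q = 200.
%ΔQ = (200 − 162) / 162 × 100 = +23.46%.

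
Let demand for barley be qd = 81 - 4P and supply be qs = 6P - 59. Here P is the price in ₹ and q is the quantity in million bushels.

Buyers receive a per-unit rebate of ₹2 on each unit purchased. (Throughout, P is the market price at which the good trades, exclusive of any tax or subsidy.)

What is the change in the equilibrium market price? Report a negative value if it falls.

Solve the original market: 81 - 4P = 6P - 59, hence P = 14 and q = 25.
Since buyers' out-of-pocket price is the market price minus the rebate, the effective demand curve becomes qd = 89 - 4P.
Clearing the new market: 89 - 4P = 6P - 59, so P = 14.8 and q = 29.8.
ΔP = 14.8 − 14 = +0.8.

+0.8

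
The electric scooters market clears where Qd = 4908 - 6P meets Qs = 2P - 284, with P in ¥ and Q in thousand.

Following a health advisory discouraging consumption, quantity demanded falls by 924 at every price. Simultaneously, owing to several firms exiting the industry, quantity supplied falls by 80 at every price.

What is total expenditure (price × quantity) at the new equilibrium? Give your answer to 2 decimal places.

392950.50

Before the shock: 4908 - 6P = 2P - 284 ⇒ 5192 = 8P ⇒ P = 649, Q = 1014.
With the change applied: demand Qd = 3984 - 6P, supply Qs = 2P - 364.
Setting them equal: 3984 - 6P = 2P - 364 → 4348 = 8P, so P = 543.5 and Q = 723.
New expenditure = 543.5 × 723 = 392950.50.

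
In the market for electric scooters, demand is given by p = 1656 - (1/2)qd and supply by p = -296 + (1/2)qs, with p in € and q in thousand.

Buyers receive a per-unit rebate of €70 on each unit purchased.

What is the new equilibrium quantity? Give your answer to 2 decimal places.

2022.00

Solve the original market: 3312 - 2p = 2p + 592, hence p = 680 and q = 1952.
Since buyers' out-of-pocket price is the market price minus the rebate, the effective demand curve becomes qd = 3452 - 2p.
New equilibrium: 3452 - 2p = 2p + 592 ⇒ 2860 = 4p ⇒ p = 715, q = 2022.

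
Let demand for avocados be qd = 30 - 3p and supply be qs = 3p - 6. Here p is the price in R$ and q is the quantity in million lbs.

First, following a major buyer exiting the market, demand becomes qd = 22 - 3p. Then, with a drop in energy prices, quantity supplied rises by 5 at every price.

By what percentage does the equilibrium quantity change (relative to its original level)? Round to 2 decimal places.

-12.50

Original equilibrium: 30 - 3p = 3p - 6 gives 36 = 6p, so p = 6 and q = 12.
With the change applied: demand qd = 22 - 3p, supply qs = 3p - 1.
Setting them equal: 22 - 3p = 3p - 1 → 23 = 6p, so p = 23/6 ≈ 3.8333 and q = 10.5.
%Δq = (10.5 − 12) / 12 × 100 = -12.50%.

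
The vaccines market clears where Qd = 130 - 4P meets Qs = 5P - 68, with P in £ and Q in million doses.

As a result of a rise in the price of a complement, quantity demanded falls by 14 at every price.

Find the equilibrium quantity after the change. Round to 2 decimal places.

34.22

Initially, 130 - 4P = 5P - 68, so 198 = 9P and P = 22, Q = 42.
With the change applied: demand Qd = 116 - 4P, supply Qs = 5P - 68.
Setting them equal: 116 - 4P = 5P - 68 → 184 = 9P, so P = 184/9 ≈ 20.4444 and Q = 308/9 ≈ 34.2222.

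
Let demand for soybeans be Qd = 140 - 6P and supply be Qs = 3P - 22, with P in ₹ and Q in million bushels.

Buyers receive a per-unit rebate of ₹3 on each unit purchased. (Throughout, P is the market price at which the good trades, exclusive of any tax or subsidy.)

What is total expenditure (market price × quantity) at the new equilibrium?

760

Original equilibrium: 140 - 6P = 3P - 22 gives 162 = 9P, so P = 18 and Q = 32.
Since buyers' out-of-pocket price is the market price minus the rebate, the effective demand curve becomes Qd = 158 - 6P.
Clearing the new market: 158 - 6P = 3P - 22, so P = 20 and Q = 38.
New expenditure = 20 × 38 = 760.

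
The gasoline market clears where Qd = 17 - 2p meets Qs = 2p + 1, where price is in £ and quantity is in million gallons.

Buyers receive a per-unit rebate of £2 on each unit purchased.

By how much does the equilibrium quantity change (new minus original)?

Initially, 17 - 2p = 2p + 1, so 16 = 4p and p = 4, Q = 9.
Since buyers' out-of-pocket price is the market price minus the rebate, the effective demand curve becomes Qd = 21 - 2p.
Setting them equal: 21 - 2p = 2p + 1 → 20 = 4p, so p = 5 and Q = 11.
ΔQ = 11 − 9 = +2.

+2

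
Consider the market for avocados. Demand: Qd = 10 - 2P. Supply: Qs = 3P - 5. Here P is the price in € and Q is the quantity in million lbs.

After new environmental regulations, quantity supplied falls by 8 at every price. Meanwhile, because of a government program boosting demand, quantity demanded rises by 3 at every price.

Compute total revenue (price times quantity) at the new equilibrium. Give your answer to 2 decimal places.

13.52

Original equilibrium: 10 - 2P = 3P - 5 gives 15 = 5P, so P = 3 and Q = 4.
With the change applied: demand Qd = 13 - 2P, supply Qs = 3P - 13.
New equilibrium: 13 - 2P = 3P - 13 ⇒ 26 = 5P ⇒ P = 5.2, Q = 2.6.
New expenditure = 5.2 × 2.6 = 13.52.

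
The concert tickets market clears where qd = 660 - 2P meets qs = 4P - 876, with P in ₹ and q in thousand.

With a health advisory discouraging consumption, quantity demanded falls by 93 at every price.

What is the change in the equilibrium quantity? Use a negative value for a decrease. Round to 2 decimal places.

-62.00

Solve the original market: 660 - 2P = 4P - 876, hence P = 256 and q = 148.
The shock moves the curves to qd = 567 - 2P and qs = 4P - 876.
Setting them equal: 567 - 2P = 4P - 876 → 1443 = 6P, so P = 240.5 and q = 86.
Δq = 86 − 148 = -62.00.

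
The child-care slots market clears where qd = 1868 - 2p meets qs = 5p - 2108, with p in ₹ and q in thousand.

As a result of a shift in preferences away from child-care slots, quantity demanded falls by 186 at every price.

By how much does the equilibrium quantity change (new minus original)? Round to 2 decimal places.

Original equilibrium: 1868 - 2p = 5p - 2108 gives 3976 = 7p, so p = 568 and q = 732.
The shock moves the curves to qd = 1682 - 2p and qs = 5p - 2108.
Equate the new curves: 1682 - 2p = 5p - 2108, giving 3790 = 7p, p = 3790/7 ≈ 541.4286, q = 4194/7 ≈ 599.1429.
Δq = 599.1429 − 732 = -132.86.

-132.86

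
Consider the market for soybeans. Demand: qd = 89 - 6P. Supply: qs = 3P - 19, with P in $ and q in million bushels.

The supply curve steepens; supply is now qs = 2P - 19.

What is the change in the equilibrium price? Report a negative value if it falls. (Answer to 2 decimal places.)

Solve the original market: 89 - 6P = 3P - 19, hence P = 12 and q = 17.
After the shift, demand is qd = 89 - 6P and supply is qs = 2P - 19.
Clearing the new market: 89 - 6P = 2P - 19, so P = 13.5 and q = 8.
ΔP = 13.5 − 12 = +1.50.

+1.50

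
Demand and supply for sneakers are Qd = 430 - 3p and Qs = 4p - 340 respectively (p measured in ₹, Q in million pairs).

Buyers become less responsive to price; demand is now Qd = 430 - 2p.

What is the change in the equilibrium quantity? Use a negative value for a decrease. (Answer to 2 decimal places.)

Solve the original market: 430 - 3p = 4p - 340, hence p = 110 and Q = 100.
The shock moves the curves to Qd = 430 - 2p and Qs = 4p - 340.
Equate the new curves: 430 - 2p = 4p - 340, giving 770 = 6p, p = 385/3 ≈ 128.3333, Q = 520/3 ≈ 173.3333.
ΔQ = 173.3333 − 100 = +73.33.

+73.33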